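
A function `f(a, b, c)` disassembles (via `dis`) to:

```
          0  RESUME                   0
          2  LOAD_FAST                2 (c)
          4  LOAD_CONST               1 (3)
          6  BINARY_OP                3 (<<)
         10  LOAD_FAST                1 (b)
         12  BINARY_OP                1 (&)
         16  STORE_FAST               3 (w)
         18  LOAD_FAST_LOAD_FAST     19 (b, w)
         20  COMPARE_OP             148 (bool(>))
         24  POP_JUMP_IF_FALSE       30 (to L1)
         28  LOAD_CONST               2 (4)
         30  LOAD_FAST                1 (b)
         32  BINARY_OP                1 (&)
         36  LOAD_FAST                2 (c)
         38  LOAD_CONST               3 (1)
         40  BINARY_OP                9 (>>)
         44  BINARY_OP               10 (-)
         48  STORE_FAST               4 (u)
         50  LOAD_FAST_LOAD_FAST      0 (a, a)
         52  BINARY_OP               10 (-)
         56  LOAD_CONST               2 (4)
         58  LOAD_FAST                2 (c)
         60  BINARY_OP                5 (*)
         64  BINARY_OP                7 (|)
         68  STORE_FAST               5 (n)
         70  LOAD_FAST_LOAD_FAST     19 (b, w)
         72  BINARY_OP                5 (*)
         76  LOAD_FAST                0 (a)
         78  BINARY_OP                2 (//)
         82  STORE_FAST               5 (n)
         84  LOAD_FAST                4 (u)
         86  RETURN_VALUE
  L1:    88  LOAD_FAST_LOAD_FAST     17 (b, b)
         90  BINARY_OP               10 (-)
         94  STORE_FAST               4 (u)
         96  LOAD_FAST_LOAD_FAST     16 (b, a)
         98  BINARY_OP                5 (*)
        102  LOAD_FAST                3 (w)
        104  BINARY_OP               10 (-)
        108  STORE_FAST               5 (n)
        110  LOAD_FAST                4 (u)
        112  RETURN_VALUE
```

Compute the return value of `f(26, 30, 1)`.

4

LOAD_FAST c → push 1. Stack: [1]
LOAD_CONST → push 3. Stack: [1, 3]
BINARY_OP << → 1 << 3 = 8. Stack: [8]
LOAD_FAST b → push 30. Stack: [8, 30]
BINARY_OP & → 8 & 30 = 8. Stack: [8]
STORE_FAST w → w=8. Stack: []
LOAD_FAST_LOAD_FAST b,w → push 30,8. Stack: [30, 8]
COMPARE_OP bool(>) → 30 vs 8 = True. Stack: [True]
POP_JUMP_IF_FALSE → pop True; no jump. Stack: []
LOAD_CONST → push 4. Stack: [4]
LOAD_FAST b → push 30. Stack: [4, 30]
BINARY_OP & → 4 & 30 = 4. Stack: [4]
LOAD_FAST c → push 1. Stack: [4, 1]
LOAD_CONST → push 1. Stack: [4, 1, 1]
BINARY_OP >> → 1 >> 1 = 0. Stack: [4, 0]
BINARY_OP - → 4 - 0 = 4. Stack: [4]
STORE_FAST u → u=4. Stack: []
LOAD_FAST_LOAD_FAST a,a → push 26,26. Stack: [26, 26]
BINARY_OP - → 26 - 26 = 0. Stack: [0]
LOAD_CONST → push 4. Stack: [0, 4]
LOAD_FAST c → push 1. Stack: [0, 4, 1]
BINARY_OP * → 4 * 1 = 4. Stack: [0, 4]
BINARY_OP | → 0 | 4 = 4. Stack: [4]
STORE_FAST n → n=4. Stack: []
LOAD_FAST_LOAD_FAST b,w → push 30,8. Stack: [30, 8]
BINARY_OP * → 30 * 8 = 240. Stack: [240]
LOAD_FAST a → push 26. Stack: [240, 26]
BINARY_OP // → 240 // 26 = 9. Stack: [9]
STORE_FAST n → n=9. Stack: []
LOAD_FAST u → push 4. Stack: [4]
RETURN_VALUE → return 4.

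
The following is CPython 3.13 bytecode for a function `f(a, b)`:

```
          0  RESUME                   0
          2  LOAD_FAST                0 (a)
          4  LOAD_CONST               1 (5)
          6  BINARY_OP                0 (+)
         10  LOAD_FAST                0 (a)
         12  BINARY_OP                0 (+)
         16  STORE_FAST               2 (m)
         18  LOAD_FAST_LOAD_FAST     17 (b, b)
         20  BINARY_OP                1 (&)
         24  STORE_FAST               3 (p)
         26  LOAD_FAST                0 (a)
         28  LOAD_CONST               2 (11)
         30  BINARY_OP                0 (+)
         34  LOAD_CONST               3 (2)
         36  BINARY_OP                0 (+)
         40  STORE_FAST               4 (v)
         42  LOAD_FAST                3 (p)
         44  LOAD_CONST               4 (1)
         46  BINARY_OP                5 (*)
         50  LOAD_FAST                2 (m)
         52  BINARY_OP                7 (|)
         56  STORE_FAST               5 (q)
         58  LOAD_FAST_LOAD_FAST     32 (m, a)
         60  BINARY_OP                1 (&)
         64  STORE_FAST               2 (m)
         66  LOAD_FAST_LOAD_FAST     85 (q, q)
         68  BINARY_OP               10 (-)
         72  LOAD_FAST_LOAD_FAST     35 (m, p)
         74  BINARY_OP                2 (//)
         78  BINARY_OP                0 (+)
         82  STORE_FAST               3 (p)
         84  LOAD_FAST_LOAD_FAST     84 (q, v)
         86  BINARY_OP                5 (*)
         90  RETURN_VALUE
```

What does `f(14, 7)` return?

LOAD_FAST a → push 14. Stack: [14]
LOAD_CONST → push 5. Stack: [14, 5]
BINARY_OP + → 14 + 5 = 19. Stack: [19]
LOAD_FAST a → push 14. Stack: [19, 14]
BINARY_OP + → 19 + 14 = 33. Stack: [33]
STORE_FAST m → m=33. Stack: []
LOAD_FAST_LOAD_FAST b,b → push 7,7. Stack: [7, 7]
BINARY_OP & → 7 & 7 = 7. Stack: [7]
STORE_FAST p → p=7. Stack: []
LOAD_FAST a → push 14. Stack: [14]
LOAD_CONST → push 11. Stack: [14, 11]
BINARY_OP + → 14 + 11 = 25. Stack: [25]
LOAD_CONST → push 2. Stack: [25, 2]
BINARY_OP + → 25 + 2 = 27. Stack: [27]
STORE_FAST v → v=27. Stack: []
LOAD_FAST p → push 7. Stack: [7]
LOAD_CONST → push 1. Stack: [7, 1]
BINARY_OP * → 7 * 1 = 7. Stack: [7]
LOAD_FAST m → push 33. Stack: [7, 33]
BINARY_OP | → 7 | 33 = 39. Stack: [39]
STORE_FAST q → q=39. Stack: []
LOAD_FAST_LOAD_FAST m,a → push 33,14. Stack: [33, 14]
BINARY_OP & → 33 & 14 = 0. Stack: [0]
STORE_FAST m → m=0. Stack: []
LOAD_FAST_LOAD_FAST q,q → push 39,39. Stack: [39, 39]
BINARY_OP - → 39 - 39 = 0. Stack: [0]
LOAD_FAST_LOAD_FAST m,p → push 0,7. Stack: [0, 0, 7]
BINARY_OP // → 0 // 7 = 0. Stack: [0, 0]
BINARY_OP + → 0 + 0 = 0. Stack: [0]
STORE_FAST p → p=0. Stack: []
LOAD_FAST_LOAD_FAST q,v → push 39,27. Stack: [39, 27]
BINARY_OP * → 39 * 27 = 1053. Stack: [1053]
RETURN_VALUE → return 1053.

1053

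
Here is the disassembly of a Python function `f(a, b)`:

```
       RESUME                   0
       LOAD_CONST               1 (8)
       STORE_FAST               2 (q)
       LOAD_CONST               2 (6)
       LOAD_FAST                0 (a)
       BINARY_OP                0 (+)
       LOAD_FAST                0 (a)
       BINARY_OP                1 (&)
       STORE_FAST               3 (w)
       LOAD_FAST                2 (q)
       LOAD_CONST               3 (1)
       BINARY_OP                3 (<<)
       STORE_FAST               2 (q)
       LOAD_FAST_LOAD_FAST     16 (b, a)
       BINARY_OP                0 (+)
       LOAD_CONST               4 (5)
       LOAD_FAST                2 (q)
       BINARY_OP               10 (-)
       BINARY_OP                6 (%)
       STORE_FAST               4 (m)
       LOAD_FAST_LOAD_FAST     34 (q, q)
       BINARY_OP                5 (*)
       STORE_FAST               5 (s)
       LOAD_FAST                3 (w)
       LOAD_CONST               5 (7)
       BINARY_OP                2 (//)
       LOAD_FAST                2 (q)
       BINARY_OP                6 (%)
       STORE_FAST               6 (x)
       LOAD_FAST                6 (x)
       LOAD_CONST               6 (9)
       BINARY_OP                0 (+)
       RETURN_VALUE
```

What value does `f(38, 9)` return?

14

LOAD_CONST → push 8. Stack: [8]
STORE_FAST q → q=8. Stack: []
LOAD_CONST → push 6. Stack: [6]
LOAD_FAST a → push 38. Stack: [6, 38]
BINARY_OP + → 6 + 38 = 44. Stack: [44]
LOAD_FAST a → push 38. Stack: [44, 38]
BINARY_OP & → 44 & 38 = 36. Stack: [36]
STORE_FAST w → w=36. Stack: []
LOAD_FAST q → push 8. Stack: [8]
LOAD_CONST → push 1. Stack: [8, 1]
BINARY_OP << → 8 << 1 = 16. Stack: [16]
STORE_FAST q → q=16. Stack: []
LOAD_FAST_LOAD_FAST b,a → push 9,38. Stack: [9, 38]
BINARY_OP + → 9 + 38 = 47. Stack: [47]
LOAD_CONST → push 5. Stack: [47, 5]
LOAD_FAST q → push 16. Stack: [47, 5, 16]
BINARY_OP - → 5 - 16 = -11. Stack: [47, -11]
BINARY_OP % → 47 % -11 = -8. Stack: [-8]
STORE_FAST m → m=-8. Stack: []
LOAD_FAST_LOAD_FAST q,q → push 16,16. Stack: [16, 16]
BINARY_OP * → 16 * 16 = 256. Stack: [256]
STORE_FAST s → s=256. Stack: []
LOAD_FAST w → push 36. Stack: [36]
LOAD_CONST → push 7. Stack: [36, 7]
BINARY_OP // → 36 // 7 = 5. Stack: [5]
LOAD_FAST q → push 16. Stack: [5, 16]
BINARY_OP % → 5 % 16 = 5. Stack: [5]
STORE_FAST x → x=5. Stack: []
LOAD_FAST x → push 5. Stack: [5]
LOAD_CONST → push 9. Stack: [5, 9]
BINARY_OP + → 5 + 9 = 14. Stack: [14]
RETURN_VALUE → return 14.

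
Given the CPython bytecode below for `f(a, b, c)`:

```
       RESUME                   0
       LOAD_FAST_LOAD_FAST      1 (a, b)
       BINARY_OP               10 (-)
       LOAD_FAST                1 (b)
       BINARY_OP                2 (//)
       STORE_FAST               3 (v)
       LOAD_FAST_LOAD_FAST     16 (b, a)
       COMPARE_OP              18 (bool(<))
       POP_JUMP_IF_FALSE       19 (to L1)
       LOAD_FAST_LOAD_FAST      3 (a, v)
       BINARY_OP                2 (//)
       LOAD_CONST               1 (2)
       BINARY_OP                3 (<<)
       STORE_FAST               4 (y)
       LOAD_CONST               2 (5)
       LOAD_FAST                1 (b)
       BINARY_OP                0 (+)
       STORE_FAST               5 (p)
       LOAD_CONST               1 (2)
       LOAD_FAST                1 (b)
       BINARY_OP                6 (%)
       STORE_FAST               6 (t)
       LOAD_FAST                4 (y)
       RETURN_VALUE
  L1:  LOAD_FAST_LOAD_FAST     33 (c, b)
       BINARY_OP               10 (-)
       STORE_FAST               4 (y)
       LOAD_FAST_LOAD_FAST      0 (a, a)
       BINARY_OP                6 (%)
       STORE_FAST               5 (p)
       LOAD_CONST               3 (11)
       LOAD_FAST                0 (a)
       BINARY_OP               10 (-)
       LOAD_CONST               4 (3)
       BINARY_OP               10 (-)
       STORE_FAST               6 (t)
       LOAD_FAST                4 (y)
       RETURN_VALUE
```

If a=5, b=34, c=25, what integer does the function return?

LOAD_FAST_LOAD_FAST a,b → push 5,34. Stack: [5, 34]
BINARY_OP - → 5 - 34 = -29. Stack: [-29]
LOAD_FAST b → push 34. Stack: [-29, 34]
BINARY_OP // → -29 // 34 = -1. Stack: [-1]
STORE_FAST v → v=-1. Stack: []
LOAD_FAST_LOAD_FAST b,a → push 34,5. Stack: [34, 5]
COMPARE_OP bool(<) → 34 vs 5 = False. Stack: [False]
POP_JUMP_IF_FALSE → pop False; jump. Stack: []
LOAD_FAST_LOAD_FAST c,b → push 25,34. Stack: [25, 34]
BINARY_OP - → 25 - 34 = -9. Stack: [-9]
STORE_FAST y → y=-9. Stack: []
LOAD_FAST_LOAD_FAST a,a → push 5,5. Stack: [5, 5]
BINARY_OP % → 5 % 5 = 0. Stack: [0]
STORE_FAST p → p=0. Stack: []
LOAD_CONST → push 11. Stack: [11]
LOAD_FAST a → push 5. Stack: [11, 5]
BINARY_OP - → 11 - 5 = 6. Stack: [6]
LOAD_CONST → push 3. Stack: [6, 3]
BINARY_OP - → 6 - 3 = 3. Stack: [3]
STORE_FAST t → t=3. Stack: []
LOAD_FAST y → push -9. Stack: [-9]
RETURN_VALUE → return -9.

-9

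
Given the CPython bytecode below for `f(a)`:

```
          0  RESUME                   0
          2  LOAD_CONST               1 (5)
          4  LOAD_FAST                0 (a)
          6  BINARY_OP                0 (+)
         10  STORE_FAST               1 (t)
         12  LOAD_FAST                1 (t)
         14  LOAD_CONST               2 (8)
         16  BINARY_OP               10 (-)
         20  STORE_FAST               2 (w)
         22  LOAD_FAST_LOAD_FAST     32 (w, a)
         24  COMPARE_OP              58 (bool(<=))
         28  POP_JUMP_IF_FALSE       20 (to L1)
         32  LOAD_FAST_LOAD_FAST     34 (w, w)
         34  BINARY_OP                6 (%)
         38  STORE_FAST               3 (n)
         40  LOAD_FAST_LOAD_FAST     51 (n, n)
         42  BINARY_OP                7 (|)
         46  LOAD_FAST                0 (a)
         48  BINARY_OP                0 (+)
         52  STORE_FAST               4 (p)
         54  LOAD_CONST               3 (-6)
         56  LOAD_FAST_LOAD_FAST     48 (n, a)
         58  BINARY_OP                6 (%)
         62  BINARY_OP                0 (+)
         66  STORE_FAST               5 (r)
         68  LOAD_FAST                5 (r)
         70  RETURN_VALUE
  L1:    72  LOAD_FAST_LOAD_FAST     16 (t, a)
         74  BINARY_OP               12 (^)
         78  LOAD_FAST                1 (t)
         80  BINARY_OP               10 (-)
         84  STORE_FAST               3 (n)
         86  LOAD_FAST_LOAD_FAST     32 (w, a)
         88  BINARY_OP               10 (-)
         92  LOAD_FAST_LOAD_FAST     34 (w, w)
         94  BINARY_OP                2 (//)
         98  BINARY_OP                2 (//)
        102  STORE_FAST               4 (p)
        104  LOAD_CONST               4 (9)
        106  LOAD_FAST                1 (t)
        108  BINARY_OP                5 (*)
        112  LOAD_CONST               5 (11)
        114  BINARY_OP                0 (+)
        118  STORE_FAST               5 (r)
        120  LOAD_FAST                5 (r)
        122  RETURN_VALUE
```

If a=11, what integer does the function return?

-6

LOAD_CONST → push 5. Stack: [5]
LOAD_FAST a → push 11. Stack: [5, 11]
BINARY_OP + → 5 + 11 = 16. Stack: [16]
STORE_FAST t → t=16. Stack: []
LOAD_FAST t → push 16. Stack: [16]
LOAD_CONST → push 8. Stack: [16, 8]
BINARY_OP - → 16 - 8 = 8. Stack: [8]
STORE_FAST w → w=8. Stack: []
LOAD_FAST_LOAD_FAST w,a → push 8,11. Stack: [8, 11]
COMPARE_OP bool(<=) → 8 vs 11 = True. Stack: [True]
POP_JUMP_IF_FALSE → pop True; no jump. Stack: []
LOAD_FAST_LOAD_FAST w,w → push 8,8. Stack: [8, 8]
BINARY_OP % → 8 % 8 = 0. Stack: [0]
STORE_FAST n → n=0. Stack: []
LOAD_FAST_LOAD_FAST n,n → push 0,0. Stack: [0, 0]
BINARY_OP | → 0 | 0 = 0. Stack: [0]
LOAD_FAST a → push 11. Stack: [0, 11]
BINARY_OP + → 0 + 11 = 11. Stack: [11]
STORE_FAST p → p=11. Stack: []
LOAD_CONST → push -6. Stack: [-6]
LOAD_FAST_LOAD_FAST n,a → push 0,11. Stack: [-6, 0, 11]
BINARY_OP % → 0 % 11 = 0. Stack: [-6, 0]
BINARY_OP + → -6 + 0 = -6. Stack: [-6]
STORE_FAST r → r=-6. Stack: []
LOAD_FAST r → push -6. Stack: [-6]
RETURN_VALUE → return -6.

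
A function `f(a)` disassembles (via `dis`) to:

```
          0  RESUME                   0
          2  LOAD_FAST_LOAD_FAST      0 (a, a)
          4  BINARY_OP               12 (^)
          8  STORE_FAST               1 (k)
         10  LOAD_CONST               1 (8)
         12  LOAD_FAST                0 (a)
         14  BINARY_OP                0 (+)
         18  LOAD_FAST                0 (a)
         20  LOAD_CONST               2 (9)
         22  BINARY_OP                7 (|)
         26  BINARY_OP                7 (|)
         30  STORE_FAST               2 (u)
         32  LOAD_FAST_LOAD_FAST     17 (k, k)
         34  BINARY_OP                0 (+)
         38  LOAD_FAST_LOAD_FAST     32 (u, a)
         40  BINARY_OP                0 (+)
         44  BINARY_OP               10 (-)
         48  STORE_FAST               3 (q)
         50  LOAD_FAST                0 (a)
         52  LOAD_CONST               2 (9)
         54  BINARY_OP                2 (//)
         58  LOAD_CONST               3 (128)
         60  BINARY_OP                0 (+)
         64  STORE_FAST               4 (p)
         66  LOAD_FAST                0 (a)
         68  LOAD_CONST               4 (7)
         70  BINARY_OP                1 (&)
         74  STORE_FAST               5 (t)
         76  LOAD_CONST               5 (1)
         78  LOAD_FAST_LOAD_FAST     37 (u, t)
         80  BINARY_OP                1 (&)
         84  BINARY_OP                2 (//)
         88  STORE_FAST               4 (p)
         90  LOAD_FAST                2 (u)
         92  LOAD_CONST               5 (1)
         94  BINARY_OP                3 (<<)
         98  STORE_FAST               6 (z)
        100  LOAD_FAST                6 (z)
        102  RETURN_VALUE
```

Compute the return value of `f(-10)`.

-2

LOAD_FAST_LOAD_FAST a,a → push -10,-10. Stack: [-10, -10]
BINARY_OP ^ → -10 ^ -10 = 0. Stack: [0]
STORE_FAST k → k=0. Stack: []
LOAD_CONST → push 8. Stack: [8]
LOAD_FAST a → push -10. Stack: [8, -10]
BINARY_OP + → 8 + -10 = -2. Stack: [-2]
LOAD_FAST a → push -10. Stack: [-2, -10]
LOAD_CONST → push 9. Stack: [-2, -10, 9]
BINARY_OP | → -10 | 9 = -1. Stack: [-2, -1]
BINARY_OP | → -2 | -1 = -1. Stack: [-1]
STORE_FAST u → u=-1. Stack: []
LOAD_FAST_LOAD_FAST k,k → push 0,0. Stack: [0, 0]
BINARY_OP + → 0 + 0 = 0. Stack: [0]
LOAD_FAST_LOAD_FAST u,a → push -1,-10. Stack: [0, -1, -10]
BINARY_OP + → -1 + -10 = -11. Stack: [0, -11]
BINARY_OP - → 0 - -11 = 11. Stack: [11]
STORE_FAST q → q=11. Stack: []
LOAD_FAST a → push -10. Stack: [-10]
LOAD_CONST → push 9. Stack: [-10, 9]
BINARY_OP // → -10 // 9 = -2. Stack: [-2]
LOAD_CONST → push 128. Stack: [-2, 128]
BINARY_OP + → -2 + 128 = 126. Stack: [126]
STORE_FAST p → p=126. Stack: []
LOAD_FAST a → push -10. Stack: [-10]
LOAD_CONST → push 7. Stack: [-10, 7]
BINARY_OP & → -10 & 7 = 6. Stack: [6]
STORE_FAST t → t=6. Stack: []
LOAD_CONST → push 1. Stack: [1]
LOAD_FAST_LOAD_FAST u,t → push -1,6. Stack: [1, -1, 6]
BINARY_OP & → -1 & 6 = 6. Stack: [1, 6]
BINARY_OP // → 1 // 6 = 0. Stack: [0]
STORE_FAST p → p=0. Stack: []
LOAD_FAST u → push -1. Stack: [-1]
LOAD_CONST → push 1. Stack: [-1, 1]
BINARY_OP << → -1 << 1 = -2. Stack: [-2]
STORE_FAST z → z=-2. Stack: []
LOAD_FAST z → push -2. Stack: [-2]
RETURN_VALUE → return -2.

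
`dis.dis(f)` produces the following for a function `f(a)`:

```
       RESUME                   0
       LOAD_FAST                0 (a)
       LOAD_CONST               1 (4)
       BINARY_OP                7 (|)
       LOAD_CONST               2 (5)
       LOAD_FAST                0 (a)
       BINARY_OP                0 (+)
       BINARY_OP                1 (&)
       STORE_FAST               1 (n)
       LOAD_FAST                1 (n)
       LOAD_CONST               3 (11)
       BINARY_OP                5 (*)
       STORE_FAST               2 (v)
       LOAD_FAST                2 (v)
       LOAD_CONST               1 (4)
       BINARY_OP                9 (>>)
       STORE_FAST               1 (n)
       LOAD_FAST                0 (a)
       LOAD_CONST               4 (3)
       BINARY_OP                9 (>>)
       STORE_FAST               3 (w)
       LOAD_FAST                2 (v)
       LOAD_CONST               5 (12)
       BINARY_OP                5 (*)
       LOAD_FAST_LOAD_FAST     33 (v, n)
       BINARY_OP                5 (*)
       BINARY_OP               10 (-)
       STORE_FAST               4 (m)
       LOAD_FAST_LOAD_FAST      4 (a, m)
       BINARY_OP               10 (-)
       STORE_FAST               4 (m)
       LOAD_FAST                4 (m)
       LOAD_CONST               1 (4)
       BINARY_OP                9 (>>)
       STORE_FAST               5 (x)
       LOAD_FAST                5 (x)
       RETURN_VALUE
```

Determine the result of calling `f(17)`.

14

LOAD_FAST a → push 17. Stack: [17]
LOAD_CONST → push 4. Stack: [17, 4]
BINARY_OP | → 17 | 4 = 21. Stack: [21]
LOAD_CONST → push 5. Stack: [21, 5]
LOAD_FAST a → push 17. Stack: [21, 5, 17]
BINARY_OP + → 5 + 17 = 22. Stack: [21, 22]
BINARY_OP & → 21 & 22 = 20. Stack: [20]
STORE_FAST n → n=20. Stack: []
LOAD_FAST n → push 20. Stack: [20]
LOAD_CONST → push 11. Stack: [20, 11]
BINARY_OP * → 20 * 11 = 220. Stack: [220]
STORE_FAST v → v=220. Stack: []
LOAD_FAST v → push 220. Stack: [220]
LOAD_CONST → push 4. Stack: [220, 4]
BINARY_OP >> → 220 >> 4 = 13. Stack: [13]
STORE_FAST n → n=13. Stack: []
LOAD_FAST a → push 17. Stack: [17]
LOAD_CONST → push 3. Stack: [17, 3]
BINARY_OP >> → 17 >> 3 = 2. Stack: [2]
STORE_FAST w → w=2. Stack: []
LOAD_FAST v → push 220. Stack: [220]
LOAD_CONST → push 12. Stack: [220, 12]
BINARY_OP * → 220 * 12 = 2640. Stack: [2640]
LOAD_FAST_LOAD_FAST v,n → push 220,13. Stack: [2640, 220, 13]
BINARY_OP * → 220 * 13 = 2860. Stack: [2640, 2860]
BINARY_OP - → 2640 - 2860 = -220. Stack: [-220]
STORE_FAST m → m=-220. Stack: []
LOAD_FAST_LOAD_FAST a,m → push 17,-220. Stack: [17, -220]
BINARY_OP - → 17 - -220 = 237. Stack: [237]
STORE_FAST m → m=237. Stack: []
LOAD_FAST m → push 237. Stack: [237]
LOAD_CONST → push 4. Stack: [237, 4]
BINARY_OP >> → 237 >> 4 = 14. Stack: [14]
STORE_FAST x → x=14. Stack: []
LOAD_FAST x → push 14. Stack: [14]
RETURN_VALUE → return 14.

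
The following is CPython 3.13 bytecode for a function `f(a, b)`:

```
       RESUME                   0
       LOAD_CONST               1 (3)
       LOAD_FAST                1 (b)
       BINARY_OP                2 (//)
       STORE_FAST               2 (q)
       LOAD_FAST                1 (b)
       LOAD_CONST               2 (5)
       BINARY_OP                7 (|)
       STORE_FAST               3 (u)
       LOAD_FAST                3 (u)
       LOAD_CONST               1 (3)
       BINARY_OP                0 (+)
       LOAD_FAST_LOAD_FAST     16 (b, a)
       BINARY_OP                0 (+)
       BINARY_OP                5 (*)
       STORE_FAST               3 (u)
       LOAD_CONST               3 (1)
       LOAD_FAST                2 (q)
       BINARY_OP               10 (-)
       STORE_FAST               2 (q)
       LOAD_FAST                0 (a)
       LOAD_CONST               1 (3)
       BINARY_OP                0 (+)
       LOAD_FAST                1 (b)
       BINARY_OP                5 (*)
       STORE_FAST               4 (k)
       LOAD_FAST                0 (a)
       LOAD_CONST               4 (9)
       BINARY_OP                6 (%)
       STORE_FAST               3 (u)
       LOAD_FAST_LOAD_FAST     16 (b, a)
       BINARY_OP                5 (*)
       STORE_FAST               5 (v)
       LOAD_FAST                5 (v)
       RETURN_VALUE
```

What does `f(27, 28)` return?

756

LOAD_CONST → push 3. Stack: [3]
LOAD_FAST b → push 28. Stack: [3, 28]
BINARY_OP // → 3 // 28 = 0. Stack: [0]
STORE_FAST q → q=0. Stack: []
LOAD_FAST b → push 28. Stack: [28]
LOAD_CONST → push 5. Stack: [28, 5]
BINARY_OP | → 28 | 5 = 29. Stack: [29]
STORE_FAST u → u=29. Stack: []
LOAD_FAST u → push 29. Stack: [29]
LOAD_CONST → push 3. Stack: [29, 3]
BINARY_OP + → 29 + 3 = 32. Stack: [32]
LOAD_FAST_LOAD_FAST b,a → push 28,27. Stack: [32, 28, 27]
BINARY_OP + → 28 + 27 = 55. Stack: [32, 55]
BINARY_OP * → 32 * 55 = 1760. Stack: [1760]
STORE_FAST u → u=1760. Stack: []
LOAD_CONST → push 1. Stack: [1]
LOAD_FAST q → push 0. Stack: [1, 0]
BINARY_OP - → 1 - 0 = 1. Stack: [1]
STORE_FAST q → q=1. Stack: []
LOAD_FAST a → push 27. Stack: [27]
LOAD_CONST → push 3. Stack: [27, 3]
BINARY_OP + → 27 + 3 = 30. Stack: [30]
LOAD_FAST b → push 28. Stack: [30, 28]
BINARY_OP * → 30 * 28 = 840. Stack: [840]
STORE_FAST k → k=840. Stack: []
LOAD_FAST a → push 27. Stack: [27]
LOAD_CONST → push 9. Stack: [27, 9]
BINARY_OP % → 27 % 9 = 0. Stack: [0]
STORE_FAST u → u=0. Stack: []
LOAD_FAST_LOAD_FAST b,a → push 28,27. Stack: [28, 27]
BINARY_OP * → 28 * 27 = 756. Stack: [756]
STORE_FAST v → v=756. Stack: []
LOAD_FAST v → push 756. Stack: [756]
RETURN_VALUE → return 756.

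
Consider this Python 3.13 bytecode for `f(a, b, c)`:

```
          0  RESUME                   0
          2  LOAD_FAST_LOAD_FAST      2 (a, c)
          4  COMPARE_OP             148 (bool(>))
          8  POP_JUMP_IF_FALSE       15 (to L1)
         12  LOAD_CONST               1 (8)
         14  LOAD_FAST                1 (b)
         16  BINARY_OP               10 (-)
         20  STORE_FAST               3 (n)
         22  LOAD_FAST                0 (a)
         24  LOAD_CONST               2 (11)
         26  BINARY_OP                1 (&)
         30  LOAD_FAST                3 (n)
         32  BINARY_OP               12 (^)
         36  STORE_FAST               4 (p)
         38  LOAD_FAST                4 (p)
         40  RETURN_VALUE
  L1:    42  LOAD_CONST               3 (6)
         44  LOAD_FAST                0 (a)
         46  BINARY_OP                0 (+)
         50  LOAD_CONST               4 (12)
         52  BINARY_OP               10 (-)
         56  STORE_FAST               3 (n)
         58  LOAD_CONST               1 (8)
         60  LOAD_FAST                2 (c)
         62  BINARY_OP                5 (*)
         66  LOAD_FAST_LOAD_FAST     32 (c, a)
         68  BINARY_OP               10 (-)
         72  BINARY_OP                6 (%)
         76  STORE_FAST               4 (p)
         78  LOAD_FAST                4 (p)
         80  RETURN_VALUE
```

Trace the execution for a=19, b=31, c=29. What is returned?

LOAD_FAST_LOAD_FAST a,c → push 19,29. Stack: [19, 29]
COMPARE_OP bool(>) → 19 vs 29 = False. Stack: [False]
POP_JUMP_IF_FALSE → pop False; jump. Stack: []
LOAD_CONST → push 6. Stack: [6]
LOAD_FAST a → push 19. Stack: [6, 19]
BINARY_OP + → 6 + 19 = 25. Stack: [25]
LOAD_CONST → push 12. Stack: [25, 12]
BINARY_OP - → 25 - 12 = 13. Stack: [13]
STORE_FAST n → n=13. Stack: []
LOAD_CONST → push 8. Stack: [8]
LOAD_FAST c → push 29. Stack: [8, 29]
BINARY_OP * → 8 * 29 = 232. Stack: [232]
LOAD_FAST_LOAD_FAST c,a → push 29,19. Stack: [232, 29, 19]
BINARY_OP - → 29 - 19 = 10. Stack: [232, 10]
BINARY_OP % → 232 % 10 = 2. Stack: [2]
STORE_FAST p → p=2. Stack: []
LOAD_FAST p → push 2. Stack: [2]
RETURN_VALUE → return 2.

2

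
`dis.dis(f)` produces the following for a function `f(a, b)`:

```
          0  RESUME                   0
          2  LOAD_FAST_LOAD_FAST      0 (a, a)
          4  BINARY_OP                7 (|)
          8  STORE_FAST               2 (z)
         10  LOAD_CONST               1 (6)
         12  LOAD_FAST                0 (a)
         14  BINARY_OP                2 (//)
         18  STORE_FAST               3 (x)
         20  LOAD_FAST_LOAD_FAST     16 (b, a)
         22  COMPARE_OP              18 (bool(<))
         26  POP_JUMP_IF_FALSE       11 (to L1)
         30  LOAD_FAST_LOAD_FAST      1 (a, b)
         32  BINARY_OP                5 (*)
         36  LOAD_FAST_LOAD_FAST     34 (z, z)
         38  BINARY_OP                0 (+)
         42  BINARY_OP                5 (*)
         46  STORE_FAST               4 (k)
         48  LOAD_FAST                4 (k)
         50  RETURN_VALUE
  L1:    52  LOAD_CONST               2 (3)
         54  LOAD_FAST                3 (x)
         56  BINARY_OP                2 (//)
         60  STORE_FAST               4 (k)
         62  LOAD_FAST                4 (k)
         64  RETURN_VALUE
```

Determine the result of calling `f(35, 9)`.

22050

LOAD_FAST_LOAD_FAST a,a → push 35,35. Stack: [35, 35]
BINARY_OP | → 35 | 35 = 35. Stack: [35]
STORE_FAST z → z=35. Stack: []
LOAD_CONST → push 6. Stack: [6]
LOAD_FAST a → push 35. Stack: [6, 35]
BINARY_OP // → 6 // 35 = 0. Stack: [0]
STORE_FAST x → x=0. Stack: []
LOAD_FAST_LOAD_FAST b,a → push 9,35. Stack: [9, 35]
COMPARE_OP bool(<) → 9 vs 35 = True. Stack: [True]
POP_JUMP_IF_FALSE → pop True; no jump. Stack: []
LOAD_FAST_LOAD_FAST a,b → push 35,9. Stack: [35, 9]
BINARY_OP * → 35 * 9 = 315. Stack: [315]
LOAD_FAST_LOAD_FAST z,z → push 35,35. Stack: [315, 35, 35]
BINARY_OP + → 35 + 35 = 70. Stack: [315, 70]
BINARY_OP * → 315 * 70 = 22050. Stack: [22050]
STORE_FAST k → k=22050. Stack: []
LOAD_FAST k → push 22050. Stack: [22050]
RETURN_VALUE → return 22050.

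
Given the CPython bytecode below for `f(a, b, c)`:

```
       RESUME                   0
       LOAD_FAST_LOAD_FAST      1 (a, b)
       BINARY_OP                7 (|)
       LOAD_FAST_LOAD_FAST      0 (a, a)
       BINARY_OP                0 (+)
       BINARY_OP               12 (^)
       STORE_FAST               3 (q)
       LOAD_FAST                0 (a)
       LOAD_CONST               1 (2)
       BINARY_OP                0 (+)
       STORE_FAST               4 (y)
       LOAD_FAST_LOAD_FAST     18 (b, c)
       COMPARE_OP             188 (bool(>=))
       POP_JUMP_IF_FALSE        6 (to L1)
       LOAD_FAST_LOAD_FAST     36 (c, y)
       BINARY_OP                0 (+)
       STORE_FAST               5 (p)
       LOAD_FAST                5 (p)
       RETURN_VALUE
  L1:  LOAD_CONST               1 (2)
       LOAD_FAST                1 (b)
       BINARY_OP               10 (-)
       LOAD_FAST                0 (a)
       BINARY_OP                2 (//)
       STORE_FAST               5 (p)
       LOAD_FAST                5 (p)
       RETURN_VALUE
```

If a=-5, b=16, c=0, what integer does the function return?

-3

LOAD_FAST_LOAD_FAST a,b → push -5,16. Stack: [-5, 16]
BINARY_OP | → -5 | 16 = -5. Stack: [-5]
LOAD_FAST_LOAD_FAST a,a → push -5,-5. Stack: [-5, -5, -5]
BINARY_OP + → -5 + -5 = -10. Stack: [-5, -10]
BINARY_OP ^ → -5 ^ -10 = 13. Stack: [13]
STORE_FAST q → q=13. Stack: []
LOAD_FAST a → push -5. Stack: [-5]
LOAD_CONST → push 2. Stack: [-5, 2]
BINARY_OP + → -5 + 2 = -3. Stack: [-3]
STORE_FAST y → y=-3. Stack: []
LOAD_FAST_LOAD_FAST b,c → push 16,0. Stack: [16, 0]
COMPARE_OP bool(>=) → 16 vs 0 = True. Stack: [True]
POP_JUMP_IF_FALSE → pop True; no jump. Stack: []
LOAD_FAST_LOAD_FAST c,y → push 0,-3. Stack: [0, -3]
BINARY_OP + → 0 + -3 = -3. Stack: [-3]
STORE_FAST p → p=-3. Stack: []
LOAD_FAST p → push -3. Stack: [-3]
RETURN_VALUE → return -3.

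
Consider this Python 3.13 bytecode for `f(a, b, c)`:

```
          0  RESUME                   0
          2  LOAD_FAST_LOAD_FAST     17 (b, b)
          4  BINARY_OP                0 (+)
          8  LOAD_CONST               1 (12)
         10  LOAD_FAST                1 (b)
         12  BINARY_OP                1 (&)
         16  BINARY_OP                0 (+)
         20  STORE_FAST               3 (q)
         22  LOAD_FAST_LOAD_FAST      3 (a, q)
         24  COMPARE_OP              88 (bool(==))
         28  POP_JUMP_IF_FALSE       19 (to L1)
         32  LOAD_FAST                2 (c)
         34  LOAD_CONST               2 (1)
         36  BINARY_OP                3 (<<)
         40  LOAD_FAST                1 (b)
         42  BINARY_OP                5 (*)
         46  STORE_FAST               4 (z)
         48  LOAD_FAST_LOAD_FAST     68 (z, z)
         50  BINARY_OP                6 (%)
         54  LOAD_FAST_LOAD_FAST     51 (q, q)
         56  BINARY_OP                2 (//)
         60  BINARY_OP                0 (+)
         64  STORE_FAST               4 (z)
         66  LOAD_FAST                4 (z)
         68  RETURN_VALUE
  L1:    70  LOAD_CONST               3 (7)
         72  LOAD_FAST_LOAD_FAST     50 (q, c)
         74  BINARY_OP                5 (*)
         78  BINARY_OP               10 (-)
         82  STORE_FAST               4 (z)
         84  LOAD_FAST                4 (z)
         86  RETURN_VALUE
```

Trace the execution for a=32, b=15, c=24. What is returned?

LOAD_FAST_LOAD_FAST b,b → push 15,15. Stack: [15, 15]
BINARY_OP + → 15 + 15 = 30. Stack: [30]
LOAD_CONST → push 12. Stack: [30, 12]
LOAD_FAST b → push 15. Stack: [30, 12, 15]
BINARY_OP & → 12 & 15 = 12. Stack: [30, 12]
BINARY_OP + → 30 + 12 = 42. Stack: [42]
STORE_FAST q → q=42. Stack: []
LOAD_FAST_LOAD_FAST a,q → push 32,42. Stack: [32, 42]
COMPARE_OP bool(==) → 32 vs 42 = False. Stack: [False]
POP_JUMP_IF_FALSE → pop False; jump. Stack: []
LOAD_CONST → push 7. Stack: [7]
LOAD_FAST_LOAD_FAST q,c → push 42,24. Stack: [7, 42, 24]
BINARY_OP * → 42 * 24 = 1008. Stack: [7, 1008]
BINARY_OP - → 7 - 1008 = -1001. Stack: [-1001]
STORE_FAST z → z=-1001. Stack: []
LOAD_FAST z → push -1001. Stack: [-1001]
RETURN_VALUE → return -1001.

-1001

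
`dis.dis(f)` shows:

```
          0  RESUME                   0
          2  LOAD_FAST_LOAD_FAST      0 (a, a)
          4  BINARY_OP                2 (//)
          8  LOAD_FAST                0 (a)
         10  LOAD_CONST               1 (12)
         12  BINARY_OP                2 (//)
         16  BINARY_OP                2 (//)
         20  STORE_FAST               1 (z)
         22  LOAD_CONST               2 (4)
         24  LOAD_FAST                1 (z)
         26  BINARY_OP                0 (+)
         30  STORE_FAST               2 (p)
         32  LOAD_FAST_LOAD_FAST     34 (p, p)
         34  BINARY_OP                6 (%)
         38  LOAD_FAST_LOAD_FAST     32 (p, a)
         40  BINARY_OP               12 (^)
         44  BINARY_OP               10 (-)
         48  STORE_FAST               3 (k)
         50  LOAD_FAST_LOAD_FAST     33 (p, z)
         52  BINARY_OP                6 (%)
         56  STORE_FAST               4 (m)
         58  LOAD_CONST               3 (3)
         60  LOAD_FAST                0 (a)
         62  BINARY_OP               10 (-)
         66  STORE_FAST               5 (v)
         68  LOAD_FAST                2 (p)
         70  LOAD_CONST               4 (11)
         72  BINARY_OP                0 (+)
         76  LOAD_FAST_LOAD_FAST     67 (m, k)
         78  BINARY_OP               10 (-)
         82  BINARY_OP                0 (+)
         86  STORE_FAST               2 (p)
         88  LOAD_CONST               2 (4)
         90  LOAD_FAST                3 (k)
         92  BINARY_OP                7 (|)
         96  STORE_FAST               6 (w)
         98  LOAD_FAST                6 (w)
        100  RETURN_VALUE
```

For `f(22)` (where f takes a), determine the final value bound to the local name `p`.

35

LOAD_FAST_LOAD_FAST a,a → push 22,22. Stack: [22, 22]
BINARY_OP // → 22 // 22 = 1. Stack: [1]
LOAD_FAST a → push 22. Stack: [1, 22]
LOAD_CONST → push 12. Stack: [1, 22, 12]
BINARY_OP // → 22 // 12 = 1. Stack: [1, 1]
BINARY_OP // → 1 // 1 = 1. Stack: [1]
STORE_FAST z → z=1. Stack: []
LOAD_CONST → push 4. Stack: [4]
LOAD_FAST z → push 1. Stack: [4, 1]
BINARY_OP + → 4 + 1 = 5. Stack: [5]
STORE_FAST p → p=5. Stack: []
LOAD_FAST_LOAD_FAST p,p → push 5,5. Stack: [5, 5]
BINARY_OP % → 5 % 5 = 0. Stack: [0]
LOAD_FAST_LOAD_FAST p,a → push 5,22. Stack: [0, 5, 22]
BINARY_OP ^ → 5 ^ 22 = 19. Stack: [0, 19]
BINARY_OP - → 0 - 19 = -19. Stack: [-19]
STORE_FAST k → k=-19. Stack: []
LOAD_FAST_LOAD_FAST p,z → push 5,1. Stack: [5, 1]
BINARY_OP % → 5 % 1 = 0. Stack: [0]
STORE_FAST m → m=0. Stack: []
LOAD_CONST → push 3. Stack: [3]
LOAD_FAST a → push 22. Stack: [3, 22]
BINARY_OP - → 3 - 22 = -19. Stack: [-19]
STORE_FAST v → v=-19. Stack: []
LOAD_FAST p → push 5. Stack: [5]
LOAD_CONST → push 11. Stack: [5, 11]
BINARY_OP + → 5 + 11 = 16. Stack: [16]
LOAD_FAST_LOAD_FAST m,k → push 0,-19. Stack: [16, 0, -19]
BINARY_OP - → 0 - -19 = 19. Stack: [16, 19]
BINARY_OP + → 16 + 19 = 35. Stack: [35]
STORE_FAST p → p=35. Stack: []
LOAD_CONST → push 4. Stack: [4]
LOAD_FAST k → push -19. Stack: [4, -19]
BINARY_OP | → 4 | -19 = -19. Stack: [-19]
STORE_FAST w → w=-19. Stack: []
LOAD_FAST w → push -19. Stack: [-19]
RETURN_VALUE → return -19.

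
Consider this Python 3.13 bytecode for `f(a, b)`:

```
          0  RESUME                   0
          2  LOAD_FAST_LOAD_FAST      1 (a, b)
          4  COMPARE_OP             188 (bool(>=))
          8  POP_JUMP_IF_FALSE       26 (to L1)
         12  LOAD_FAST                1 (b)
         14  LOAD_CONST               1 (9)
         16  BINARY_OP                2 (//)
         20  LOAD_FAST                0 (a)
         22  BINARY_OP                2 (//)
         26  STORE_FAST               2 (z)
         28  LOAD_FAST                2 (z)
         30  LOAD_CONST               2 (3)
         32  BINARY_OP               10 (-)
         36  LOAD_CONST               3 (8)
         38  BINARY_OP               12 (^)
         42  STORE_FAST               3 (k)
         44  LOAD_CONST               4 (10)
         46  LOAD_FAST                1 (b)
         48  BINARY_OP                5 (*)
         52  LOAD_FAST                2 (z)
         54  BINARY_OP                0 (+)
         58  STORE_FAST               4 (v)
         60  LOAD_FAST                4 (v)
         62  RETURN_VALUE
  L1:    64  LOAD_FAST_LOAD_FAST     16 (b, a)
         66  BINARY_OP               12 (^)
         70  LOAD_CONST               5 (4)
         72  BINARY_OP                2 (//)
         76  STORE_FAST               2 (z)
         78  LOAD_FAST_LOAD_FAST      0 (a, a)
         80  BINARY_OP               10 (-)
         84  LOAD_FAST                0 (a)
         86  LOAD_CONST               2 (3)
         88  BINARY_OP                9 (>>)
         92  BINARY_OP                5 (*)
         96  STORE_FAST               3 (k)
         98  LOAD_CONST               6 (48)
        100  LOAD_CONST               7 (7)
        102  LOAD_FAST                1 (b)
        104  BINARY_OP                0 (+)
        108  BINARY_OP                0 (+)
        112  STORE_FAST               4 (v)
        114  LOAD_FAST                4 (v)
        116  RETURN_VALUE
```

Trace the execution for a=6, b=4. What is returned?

40

LOAD_FAST_LOAD_FAST a,b → push 6,4. Stack: [6, 4]
COMPARE_OP bool(>=) → 6 vs 4 = True. Stack: [True]
POP_JUMP_IF_FALSE → pop True; no jump. Stack: []
LOAD_FAST b → push 4. Stack: [4]
LOAD_CONST → push 9. Stack: [4, 9]
BINARY_OP // → 4 // 9 = 0. Stack: [0]
LOAD_FAST a → push 6. Stack: [0, 6]
BINARY_OP // → 0 // 6 = 0. Stack: [0]
STORE_FAST z → z=0. Stack: []
LOAD_FAST z → push 0. Stack: [0]
LOAD_CONST → push 3. Stack: [0, 3]
BINARY_OP - → 0 - 3 = -3. Stack: [-3]
LOAD_CONST → push 8. Stack: [-3, 8]
BINARY_OP ^ → -3 ^ 8 = -11. Stack: [-11]
STORE_FAST k → k=-11. Stack: []
LOAD_CONST → push 10. Stack: [10]
LOAD_FAST b → push 4. Stack: [10, 4]
BINARY_OP * → 10 * 4 = 40. Stack: [40]
LOAD_FAST z → push 0. Stack: [40, 0]
BINARY_OP + → 40 + 0 = 40. Stack: [40]
STORE_FAST v → v=40. Stack: []
LOAD_FAST v → push 40. Stack: [40]
RETURN_VALUE → return 40.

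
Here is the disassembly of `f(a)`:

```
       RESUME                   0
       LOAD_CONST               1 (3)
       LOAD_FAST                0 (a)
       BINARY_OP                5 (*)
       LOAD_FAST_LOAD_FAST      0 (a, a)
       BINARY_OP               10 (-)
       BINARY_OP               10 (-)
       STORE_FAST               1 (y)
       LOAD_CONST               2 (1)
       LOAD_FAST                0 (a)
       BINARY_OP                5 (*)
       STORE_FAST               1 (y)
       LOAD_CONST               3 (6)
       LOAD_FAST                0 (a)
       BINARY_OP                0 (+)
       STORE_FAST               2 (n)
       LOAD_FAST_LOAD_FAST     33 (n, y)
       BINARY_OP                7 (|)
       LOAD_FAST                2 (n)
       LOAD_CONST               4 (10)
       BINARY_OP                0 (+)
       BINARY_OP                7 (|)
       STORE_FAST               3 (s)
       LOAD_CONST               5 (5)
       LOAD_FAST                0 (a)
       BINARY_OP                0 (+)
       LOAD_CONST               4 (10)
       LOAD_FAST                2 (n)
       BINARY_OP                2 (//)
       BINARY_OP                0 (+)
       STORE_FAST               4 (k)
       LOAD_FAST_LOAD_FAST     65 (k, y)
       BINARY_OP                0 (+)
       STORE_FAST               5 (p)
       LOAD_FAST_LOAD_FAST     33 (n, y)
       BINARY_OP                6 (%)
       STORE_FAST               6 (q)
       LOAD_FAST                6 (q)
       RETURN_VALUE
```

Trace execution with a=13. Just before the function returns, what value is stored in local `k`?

18

LOAD_CONST → push 3. Stack: [3]
LOAD_FAST a → push 13. Stack: [3, 13]
BINARY_OP * → 3 * 13 = 39. Stack: [39]
LOAD_FAST_LOAD_FAST a,a → push 13,13. Stack: [39, 13, 13]
BINARY_OP - → 13 - 13 = 0. Stack: [39, 0]
BINARY_OP - → 39 - 0 = 39. Stack: [39]
STORE_FAST y → y=39. Stack: []
LOAD_CONST → push 1. Stack: [1]
LOAD_FAST a → push 13. Stack: [1, 13]
BINARY_OP * → 1 * 13 = 13. Stack: [13]
STORE_FAST y → y=13. Stack: []
LOAD_CONST → push 6. Stack: [6]
LOAD_FAST a → push 13. Stack: [6, 13]
BINARY_OP + → 6 + 13 = 19. Stack: [19]
STORE_FAST n → n=19. Stack: []
LOAD_FAST_LOAD_FAST n,y → push 19,13. Stack: [19, 13]
BINARY_OP | → 19 | 13 = 31. Stack: [31]
LOAD_FAST n → push 19. Stack: [31, 19]
LOAD_CONST → push 10. Stack: [31, 19, 10]
BINARY_OP + → 19 + 10 = 29. Stack: [31, 29]
BINARY_OP | → 31 | 29 = 31. Stack: [31]
STORE_FAST s → s=31. Stack: []
LOAD_CONST → push 5. Stack: [5]
LOAD_FAST a → push 13. Stack: [5, 13]
BINARY_OP + → 5 + 13 = 18. Stack: [18]
LOAD_CONST → push 10. Stack: [18, 10]
LOAD_FAST n → push 19. Stack: [18, 10, 19]
BINARY_OP // → 10 // 19 = 0. Stack: [18, 0]
BINARY_OP + → 18 + 0 = 18. Stack: [18]
STORE_FAST k → k=18. Stack: []
LOAD_FAST_LOAD_FAST k,y → push 18,13. Stack: [18, 13]
BINARY_OP + → 18 + 13 = 31. Stack: [31]
STORE_FAST p → p=31. Stack: []
LOAD_FAST_LOAD_FAST n,y → push 19,13. Stack: [19, 13]
BINARY_OP % → 19 % 13 = 6. Stack: [6]
STORE_FAST q → q=6. Stack: []
LOAD_FAST q → push 6. Stack: [6]
RETURN_VALUE → return 6.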